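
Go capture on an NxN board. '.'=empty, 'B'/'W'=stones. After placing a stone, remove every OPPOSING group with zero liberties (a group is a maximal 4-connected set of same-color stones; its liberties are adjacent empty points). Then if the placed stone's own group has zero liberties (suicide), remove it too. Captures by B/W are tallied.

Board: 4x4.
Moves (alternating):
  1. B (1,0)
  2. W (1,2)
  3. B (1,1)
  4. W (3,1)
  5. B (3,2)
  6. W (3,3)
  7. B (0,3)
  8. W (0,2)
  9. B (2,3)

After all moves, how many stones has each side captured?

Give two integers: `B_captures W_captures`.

Move 1: B@(1,0) -> caps B=0 W=0
Move 2: W@(1,2) -> caps B=0 W=0
Move 3: B@(1,1) -> caps B=0 W=0
Move 4: W@(3,1) -> caps B=0 W=0
Move 5: B@(3,2) -> caps B=0 W=0
Move 6: W@(3,3) -> caps B=0 W=0
Move 7: B@(0,3) -> caps B=0 W=0
Move 8: W@(0,2) -> caps B=0 W=0
Move 9: B@(2,3) -> caps B=1 W=0

Answer: 1 0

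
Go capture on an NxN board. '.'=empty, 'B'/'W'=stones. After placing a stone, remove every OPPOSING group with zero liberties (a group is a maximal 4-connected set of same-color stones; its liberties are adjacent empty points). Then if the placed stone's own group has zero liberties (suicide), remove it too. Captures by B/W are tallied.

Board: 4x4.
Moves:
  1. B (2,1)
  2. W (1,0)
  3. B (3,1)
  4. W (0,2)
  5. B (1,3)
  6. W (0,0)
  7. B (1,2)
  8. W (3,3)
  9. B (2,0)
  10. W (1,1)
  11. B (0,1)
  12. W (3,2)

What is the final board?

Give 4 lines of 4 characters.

Answer: .BW.
..BB
BB..
.BWW

Derivation:
Move 1: B@(2,1) -> caps B=0 W=0
Move 2: W@(1,0) -> caps B=0 W=0
Move 3: B@(3,1) -> caps B=0 W=0
Move 4: W@(0,2) -> caps B=0 W=0
Move 5: B@(1,3) -> caps B=0 W=0
Move 6: W@(0,0) -> caps B=0 W=0
Move 7: B@(1,2) -> caps B=0 W=0
Move 8: W@(3,3) -> caps B=0 W=0
Move 9: B@(2,0) -> caps B=0 W=0
Move 10: W@(1,1) -> caps B=0 W=0
Move 11: B@(0,1) -> caps B=3 W=0
Move 12: W@(3,2) -> caps B=3 W=0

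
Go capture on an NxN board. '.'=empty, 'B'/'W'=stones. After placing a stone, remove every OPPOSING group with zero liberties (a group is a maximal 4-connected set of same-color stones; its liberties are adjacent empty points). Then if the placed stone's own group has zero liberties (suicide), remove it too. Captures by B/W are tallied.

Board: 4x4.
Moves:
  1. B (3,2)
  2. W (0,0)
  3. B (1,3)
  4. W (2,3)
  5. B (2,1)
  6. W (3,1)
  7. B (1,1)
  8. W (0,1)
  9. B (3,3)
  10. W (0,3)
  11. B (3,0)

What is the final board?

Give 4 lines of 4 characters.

Answer: WW.W
.B.B
.B.W
B.BB

Derivation:
Move 1: B@(3,2) -> caps B=0 W=0
Move 2: W@(0,0) -> caps B=0 W=0
Move 3: B@(1,3) -> caps B=0 W=0
Move 4: W@(2,3) -> caps B=0 W=0
Move 5: B@(2,1) -> caps B=0 W=0
Move 6: W@(3,1) -> caps B=0 W=0
Move 7: B@(1,1) -> caps B=0 W=0
Move 8: W@(0,1) -> caps B=0 W=0
Move 9: B@(3,3) -> caps B=0 W=0
Move 10: W@(0,3) -> caps B=0 W=0
Move 11: B@(3,0) -> caps B=1 W=0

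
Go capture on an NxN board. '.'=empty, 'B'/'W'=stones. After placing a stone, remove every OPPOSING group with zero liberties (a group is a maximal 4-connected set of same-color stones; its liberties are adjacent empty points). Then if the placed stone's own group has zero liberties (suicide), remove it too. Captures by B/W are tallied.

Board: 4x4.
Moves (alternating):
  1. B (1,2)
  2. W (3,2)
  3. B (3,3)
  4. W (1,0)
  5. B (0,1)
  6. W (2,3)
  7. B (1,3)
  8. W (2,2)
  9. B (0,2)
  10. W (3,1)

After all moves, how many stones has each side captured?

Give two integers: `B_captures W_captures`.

Answer: 0 1

Derivation:
Move 1: B@(1,2) -> caps B=0 W=0
Move 2: W@(3,2) -> caps B=0 W=0
Move 3: B@(3,3) -> caps B=0 W=0
Move 4: W@(1,0) -> caps B=0 W=0
Move 5: B@(0,1) -> caps B=0 W=0
Move 6: W@(2,3) -> caps B=0 W=1
Move 7: B@(1,3) -> caps B=0 W=1
Move 8: W@(2,2) -> caps B=0 W=1
Move 9: B@(0,2) -> caps B=0 W=1
Move 10: W@(3,1) -> caps B=0 W=1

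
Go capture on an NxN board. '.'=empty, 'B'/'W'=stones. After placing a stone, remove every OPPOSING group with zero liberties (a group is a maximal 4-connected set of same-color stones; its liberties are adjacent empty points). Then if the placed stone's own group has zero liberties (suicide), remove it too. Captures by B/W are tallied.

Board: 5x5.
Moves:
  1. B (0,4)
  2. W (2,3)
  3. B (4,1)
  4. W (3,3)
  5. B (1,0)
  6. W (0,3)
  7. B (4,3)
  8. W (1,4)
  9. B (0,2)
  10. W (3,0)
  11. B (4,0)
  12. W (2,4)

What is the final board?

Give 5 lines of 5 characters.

Move 1: B@(0,4) -> caps B=0 W=0
Move 2: W@(2,3) -> caps B=0 W=0
Move 3: B@(4,1) -> caps B=0 W=0
Move 4: W@(3,3) -> caps B=0 W=0
Move 5: B@(1,0) -> caps B=0 W=0
Move 6: W@(0,3) -> caps B=0 W=0
Move 7: B@(4,3) -> caps B=0 W=0
Move 8: W@(1,4) -> caps B=0 W=1
Move 9: B@(0,2) -> caps B=0 W=1
Move 10: W@(3,0) -> caps B=0 W=1
Move 11: B@(4,0) -> caps B=0 W=1
Move 12: W@(2,4) -> caps B=0 W=1

Answer: ..BW.
B...W
...WW
W..W.
BB.B.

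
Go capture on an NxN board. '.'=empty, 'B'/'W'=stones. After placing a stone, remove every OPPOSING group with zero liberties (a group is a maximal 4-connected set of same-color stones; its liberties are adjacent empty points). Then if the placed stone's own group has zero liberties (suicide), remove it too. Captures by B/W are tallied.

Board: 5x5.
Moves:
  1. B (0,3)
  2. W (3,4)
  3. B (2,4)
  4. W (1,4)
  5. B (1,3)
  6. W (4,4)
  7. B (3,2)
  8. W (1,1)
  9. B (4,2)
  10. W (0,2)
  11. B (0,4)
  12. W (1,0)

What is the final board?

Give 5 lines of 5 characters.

Answer: ..WBB
WW.B.
....B
..B.W
..B.W

Derivation:
Move 1: B@(0,3) -> caps B=0 W=0
Move 2: W@(3,4) -> caps B=0 W=0
Move 3: B@(2,4) -> caps B=0 W=0
Move 4: W@(1,4) -> caps B=0 W=0
Move 5: B@(1,3) -> caps B=0 W=0
Move 6: W@(4,4) -> caps B=0 W=0
Move 7: B@(3,2) -> caps B=0 W=0
Move 8: W@(1,1) -> caps B=0 W=0
Move 9: B@(4,2) -> caps B=0 W=0
Move 10: W@(0,2) -> caps B=0 W=0
Move 11: B@(0,4) -> caps B=1 W=0
Move 12: W@(1,0) -> caps B=1 W=0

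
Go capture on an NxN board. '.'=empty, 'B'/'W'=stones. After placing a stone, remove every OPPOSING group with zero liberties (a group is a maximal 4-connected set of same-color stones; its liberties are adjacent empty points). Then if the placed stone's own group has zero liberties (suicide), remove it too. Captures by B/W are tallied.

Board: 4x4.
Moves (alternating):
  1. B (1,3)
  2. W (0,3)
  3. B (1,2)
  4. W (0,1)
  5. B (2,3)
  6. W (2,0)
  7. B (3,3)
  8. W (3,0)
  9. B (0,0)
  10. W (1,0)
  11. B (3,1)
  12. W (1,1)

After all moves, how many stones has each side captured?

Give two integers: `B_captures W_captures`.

Answer: 0 1

Derivation:
Move 1: B@(1,3) -> caps B=0 W=0
Move 2: W@(0,3) -> caps B=0 W=0
Move 3: B@(1,2) -> caps B=0 W=0
Move 4: W@(0,1) -> caps B=0 W=0
Move 5: B@(2,3) -> caps B=0 W=0
Move 6: W@(2,0) -> caps B=0 W=0
Move 7: B@(3,3) -> caps B=0 W=0
Move 8: W@(3,0) -> caps B=0 W=0
Move 9: B@(0,0) -> caps B=0 W=0
Move 10: W@(1,0) -> caps B=0 W=1
Move 11: B@(3,1) -> caps B=0 W=1
Move 12: W@(1,1) -> caps B=0 W=1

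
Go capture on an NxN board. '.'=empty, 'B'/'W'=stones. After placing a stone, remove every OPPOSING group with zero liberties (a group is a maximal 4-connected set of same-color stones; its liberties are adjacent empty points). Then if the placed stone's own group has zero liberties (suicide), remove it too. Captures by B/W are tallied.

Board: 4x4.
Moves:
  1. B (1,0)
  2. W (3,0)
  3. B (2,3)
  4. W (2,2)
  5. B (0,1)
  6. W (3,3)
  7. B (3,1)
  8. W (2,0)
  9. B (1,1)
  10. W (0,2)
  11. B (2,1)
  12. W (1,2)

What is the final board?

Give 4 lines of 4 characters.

Answer: .BW.
BBW.
.BWB
.B.W

Derivation:
Move 1: B@(1,0) -> caps B=0 W=0
Move 2: W@(3,0) -> caps B=0 W=0
Move 3: B@(2,3) -> caps B=0 W=0
Move 4: W@(2,2) -> caps B=0 W=0
Move 5: B@(0,1) -> caps B=0 W=0
Move 6: W@(3,3) -> caps B=0 W=0
Move 7: B@(3,1) -> caps B=0 W=0
Move 8: W@(2,0) -> caps B=0 W=0
Move 9: B@(1,1) -> caps B=0 W=0
Move 10: W@(0,2) -> caps B=0 W=0
Move 11: B@(2,1) -> caps B=2 W=0
Move 12: W@(1,2) -> caps B=2 W=0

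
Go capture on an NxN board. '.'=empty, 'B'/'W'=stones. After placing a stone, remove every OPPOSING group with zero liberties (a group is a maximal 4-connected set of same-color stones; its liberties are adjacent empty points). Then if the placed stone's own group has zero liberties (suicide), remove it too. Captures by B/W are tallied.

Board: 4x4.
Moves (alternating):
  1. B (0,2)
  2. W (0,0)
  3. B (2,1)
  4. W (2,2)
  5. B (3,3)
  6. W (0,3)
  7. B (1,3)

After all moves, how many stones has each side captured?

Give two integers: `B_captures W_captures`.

Answer: 1 0

Derivation:
Move 1: B@(0,2) -> caps B=0 W=0
Move 2: W@(0,0) -> caps B=0 W=0
Move 3: B@(2,1) -> caps B=0 W=0
Move 4: W@(2,2) -> caps B=0 W=0
Move 5: B@(3,3) -> caps B=0 W=0
Move 6: W@(0,3) -> caps B=0 W=0
Move 7: B@(1,3) -> caps B=1 W=0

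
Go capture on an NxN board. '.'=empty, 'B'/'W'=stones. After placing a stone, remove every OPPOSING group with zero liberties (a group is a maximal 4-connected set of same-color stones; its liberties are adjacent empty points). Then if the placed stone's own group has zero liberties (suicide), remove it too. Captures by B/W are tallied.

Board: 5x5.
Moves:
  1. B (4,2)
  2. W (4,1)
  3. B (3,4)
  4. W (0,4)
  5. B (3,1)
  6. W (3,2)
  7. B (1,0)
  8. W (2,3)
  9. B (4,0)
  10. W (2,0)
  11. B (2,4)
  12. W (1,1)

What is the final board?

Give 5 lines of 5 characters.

Answer: ....W
BW...
W..WB
.BW.B
B.B..

Derivation:
Move 1: B@(4,2) -> caps B=0 W=0
Move 2: W@(4,1) -> caps B=0 W=0
Move 3: B@(3,4) -> caps B=0 W=0
Move 4: W@(0,4) -> caps B=0 W=0
Move 5: B@(3,1) -> caps B=0 W=0
Move 6: W@(3,2) -> caps B=0 W=0
Move 7: B@(1,0) -> caps B=0 W=0
Move 8: W@(2,3) -> caps B=0 W=0
Move 9: B@(4,0) -> caps B=1 W=0
Move 10: W@(2,0) -> caps B=1 W=0
Move 11: B@(2,4) -> caps B=1 W=0
Move 12: W@(1,1) -> caps B=1 W=0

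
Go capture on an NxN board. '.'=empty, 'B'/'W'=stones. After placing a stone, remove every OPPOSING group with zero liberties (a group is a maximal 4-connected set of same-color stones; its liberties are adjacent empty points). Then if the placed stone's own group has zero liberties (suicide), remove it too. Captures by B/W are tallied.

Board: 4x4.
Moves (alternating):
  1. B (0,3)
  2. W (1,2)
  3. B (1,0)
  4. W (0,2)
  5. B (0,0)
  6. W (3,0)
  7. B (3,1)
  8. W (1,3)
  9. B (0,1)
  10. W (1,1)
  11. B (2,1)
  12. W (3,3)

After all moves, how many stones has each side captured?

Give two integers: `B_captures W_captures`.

Answer: 0 1

Derivation:
Move 1: B@(0,3) -> caps B=0 W=0
Move 2: W@(1,2) -> caps B=0 W=0
Move 3: B@(1,0) -> caps B=0 W=0
Move 4: W@(0,2) -> caps B=0 W=0
Move 5: B@(0,0) -> caps B=0 W=0
Move 6: W@(3,0) -> caps B=0 W=0
Move 7: B@(3,1) -> caps B=0 W=0
Move 8: W@(1,3) -> caps B=0 W=1
Move 9: B@(0,1) -> caps B=0 W=1
Move 10: W@(1,1) -> caps B=0 W=1
Move 11: B@(2,1) -> caps B=0 W=1
Move 12: W@(3,3) -> caps B=0 W=1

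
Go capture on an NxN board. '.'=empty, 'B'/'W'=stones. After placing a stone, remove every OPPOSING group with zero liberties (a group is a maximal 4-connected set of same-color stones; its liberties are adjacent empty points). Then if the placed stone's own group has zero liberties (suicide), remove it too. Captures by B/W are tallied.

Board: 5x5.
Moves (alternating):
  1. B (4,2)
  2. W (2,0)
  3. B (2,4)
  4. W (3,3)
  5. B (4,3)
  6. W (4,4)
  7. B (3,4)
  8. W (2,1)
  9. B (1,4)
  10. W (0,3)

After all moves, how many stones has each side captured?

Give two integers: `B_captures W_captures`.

Answer: 1 0

Derivation:
Move 1: B@(4,2) -> caps B=0 W=0
Move 2: W@(2,0) -> caps B=0 W=0
Move 3: B@(2,4) -> caps B=0 W=0
Move 4: W@(3,3) -> caps B=0 W=0
Move 5: B@(4,3) -> caps B=0 W=0
Move 6: W@(4,4) -> caps B=0 W=0
Move 7: B@(3,4) -> caps B=1 W=0
Move 8: W@(2,1) -> caps B=1 W=0
Move 9: B@(1,4) -> caps B=1 W=0
Move 10: W@(0,3) -> caps B=1 W=0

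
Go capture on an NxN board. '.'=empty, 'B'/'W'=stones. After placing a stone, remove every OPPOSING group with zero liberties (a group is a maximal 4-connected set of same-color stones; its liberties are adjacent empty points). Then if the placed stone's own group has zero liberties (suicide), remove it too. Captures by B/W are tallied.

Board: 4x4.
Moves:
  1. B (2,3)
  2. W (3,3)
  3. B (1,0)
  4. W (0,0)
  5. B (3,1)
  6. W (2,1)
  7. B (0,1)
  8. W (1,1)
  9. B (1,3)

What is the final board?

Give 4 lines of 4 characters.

Move 1: B@(2,3) -> caps B=0 W=0
Move 2: W@(3,3) -> caps B=0 W=0
Move 3: B@(1,0) -> caps B=0 W=0
Move 4: W@(0,0) -> caps B=0 W=0
Move 5: B@(3,1) -> caps B=0 W=0
Move 6: W@(2,1) -> caps B=0 W=0
Move 7: B@(0,1) -> caps B=1 W=0
Move 8: W@(1,1) -> caps B=1 W=0
Move 9: B@(1,3) -> caps B=1 W=0

Answer: .B..
BW.B
.W.B
.B.W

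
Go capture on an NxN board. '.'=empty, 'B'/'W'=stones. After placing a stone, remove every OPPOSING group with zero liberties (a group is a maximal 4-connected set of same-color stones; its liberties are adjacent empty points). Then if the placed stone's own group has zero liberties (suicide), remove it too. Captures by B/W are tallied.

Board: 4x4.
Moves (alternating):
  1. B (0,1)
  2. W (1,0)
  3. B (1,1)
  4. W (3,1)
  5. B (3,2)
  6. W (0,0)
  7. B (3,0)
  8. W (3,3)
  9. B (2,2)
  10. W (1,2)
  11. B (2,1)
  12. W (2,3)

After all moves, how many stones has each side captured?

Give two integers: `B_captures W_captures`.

Answer: 1 0

Derivation:
Move 1: B@(0,1) -> caps B=0 W=0
Move 2: W@(1,0) -> caps B=0 W=0
Move 3: B@(1,1) -> caps B=0 W=0
Move 4: W@(3,1) -> caps B=0 W=0
Move 5: B@(3,2) -> caps B=0 W=0
Move 6: W@(0,0) -> caps B=0 W=0
Move 7: B@(3,0) -> caps B=0 W=0
Move 8: W@(3,3) -> caps B=0 W=0
Move 9: B@(2,2) -> caps B=0 W=0
Move 10: W@(1,2) -> caps B=0 W=0
Move 11: B@(2,1) -> caps B=1 W=0
Move 12: W@(2,3) -> caps B=1 W=0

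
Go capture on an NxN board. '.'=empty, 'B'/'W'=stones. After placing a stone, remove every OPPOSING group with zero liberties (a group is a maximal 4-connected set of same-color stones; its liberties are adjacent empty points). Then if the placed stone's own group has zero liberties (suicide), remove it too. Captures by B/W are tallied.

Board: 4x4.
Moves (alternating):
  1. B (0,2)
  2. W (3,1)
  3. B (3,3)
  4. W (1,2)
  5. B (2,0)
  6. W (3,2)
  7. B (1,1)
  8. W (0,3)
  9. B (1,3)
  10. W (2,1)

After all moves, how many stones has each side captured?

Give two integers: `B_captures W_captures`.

Move 1: B@(0,2) -> caps B=0 W=0
Move 2: W@(3,1) -> caps B=0 W=0
Move 3: B@(3,3) -> caps B=0 W=0
Move 4: W@(1,2) -> caps B=0 W=0
Move 5: B@(2,0) -> caps B=0 W=0
Move 6: W@(3,2) -> caps B=0 W=0
Move 7: B@(1,1) -> caps B=0 W=0
Move 8: W@(0,3) -> caps B=0 W=0
Move 9: B@(1,3) -> caps B=1 W=0
Move 10: W@(2,1) -> caps B=1 W=0

Answer: 1 0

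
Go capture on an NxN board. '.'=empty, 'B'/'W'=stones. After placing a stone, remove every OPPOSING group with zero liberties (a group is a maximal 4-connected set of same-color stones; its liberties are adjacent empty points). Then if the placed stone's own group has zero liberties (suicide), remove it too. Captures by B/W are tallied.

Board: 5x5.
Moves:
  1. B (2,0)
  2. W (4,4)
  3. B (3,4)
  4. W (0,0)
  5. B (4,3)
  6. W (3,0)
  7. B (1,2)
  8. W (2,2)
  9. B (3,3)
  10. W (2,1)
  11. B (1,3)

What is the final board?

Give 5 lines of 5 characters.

Answer: W....
..BB.
BWW..
W..BB
...B.

Derivation:
Move 1: B@(2,0) -> caps B=0 W=0
Move 2: W@(4,4) -> caps B=0 W=0
Move 3: B@(3,4) -> caps B=0 W=0
Move 4: W@(0,0) -> caps B=0 W=0
Move 5: B@(4,3) -> caps B=1 W=0
Move 6: W@(3,0) -> caps B=1 W=0
Move 7: B@(1,2) -> caps B=1 W=0
Move 8: W@(2,2) -> caps B=1 W=0
Move 9: B@(3,3) -> caps B=1 W=0
Move 10: W@(2,1) -> caps B=1 W=0
Move 11: B@(1,3) -> caps B=1 W=0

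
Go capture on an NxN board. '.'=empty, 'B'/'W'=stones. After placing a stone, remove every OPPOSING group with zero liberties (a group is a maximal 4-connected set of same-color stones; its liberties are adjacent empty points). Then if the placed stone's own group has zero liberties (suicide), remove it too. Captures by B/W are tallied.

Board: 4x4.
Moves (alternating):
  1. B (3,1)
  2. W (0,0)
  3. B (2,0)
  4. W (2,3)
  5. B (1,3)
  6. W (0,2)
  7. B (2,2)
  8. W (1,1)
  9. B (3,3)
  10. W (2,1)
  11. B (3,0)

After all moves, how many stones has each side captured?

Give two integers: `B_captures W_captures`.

Answer: 1 0

Derivation:
Move 1: B@(3,1) -> caps B=0 W=0
Move 2: W@(0,0) -> caps B=0 W=0
Move 3: B@(2,0) -> caps B=0 W=0
Move 4: W@(2,3) -> caps B=0 W=0
Move 5: B@(1,3) -> caps B=0 W=0
Move 6: W@(0,2) -> caps B=0 W=0
Move 7: B@(2,2) -> caps B=0 W=0
Move 8: W@(1,1) -> caps B=0 W=0
Move 9: B@(3,3) -> caps B=1 W=0
Move 10: W@(2,1) -> caps B=1 W=0
Move 11: B@(3,0) -> caps B=1 W=0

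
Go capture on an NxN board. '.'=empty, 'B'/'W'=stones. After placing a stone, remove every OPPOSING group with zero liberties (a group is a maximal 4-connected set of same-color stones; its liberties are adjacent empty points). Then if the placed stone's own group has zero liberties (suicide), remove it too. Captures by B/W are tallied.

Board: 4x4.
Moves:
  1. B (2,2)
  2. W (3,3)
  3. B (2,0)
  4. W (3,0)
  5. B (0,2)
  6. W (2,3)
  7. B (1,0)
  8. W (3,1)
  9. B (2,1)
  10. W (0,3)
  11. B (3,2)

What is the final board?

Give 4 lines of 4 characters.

Move 1: B@(2,2) -> caps B=0 W=0
Move 2: W@(3,3) -> caps B=0 W=0
Move 3: B@(2,0) -> caps B=0 W=0
Move 4: W@(3,0) -> caps B=0 W=0
Move 5: B@(0,2) -> caps B=0 W=0
Move 6: W@(2,3) -> caps B=0 W=0
Move 7: B@(1,0) -> caps B=0 W=0
Move 8: W@(3,1) -> caps B=0 W=0
Move 9: B@(2,1) -> caps B=0 W=0
Move 10: W@(0,3) -> caps B=0 W=0
Move 11: B@(3,2) -> caps B=2 W=0

Answer: ..BW
B...
BBBW
..BW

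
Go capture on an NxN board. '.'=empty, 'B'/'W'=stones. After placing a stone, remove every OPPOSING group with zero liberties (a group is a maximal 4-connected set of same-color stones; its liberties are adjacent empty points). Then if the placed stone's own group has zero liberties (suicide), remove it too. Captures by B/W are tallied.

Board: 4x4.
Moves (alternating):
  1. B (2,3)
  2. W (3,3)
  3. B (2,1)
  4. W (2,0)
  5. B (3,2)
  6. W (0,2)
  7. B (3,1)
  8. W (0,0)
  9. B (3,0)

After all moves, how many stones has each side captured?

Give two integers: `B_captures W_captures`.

Move 1: B@(2,3) -> caps B=0 W=0
Move 2: W@(3,3) -> caps B=0 W=0
Move 3: B@(2,1) -> caps B=0 W=0
Move 4: W@(2,0) -> caps B=0 W=0
Move 5: B@(3,2) -> caps B=1 W=0
Move 6: W@(0,2) -> caps B=1 W=0
Move 7: B@(3,1) -> caps B=1 W=0
Move 8: W@(0,0) -> caps B=1 W=0
Move 9: B@(3,0) -> caps B=1 W=0

Answer: 1 0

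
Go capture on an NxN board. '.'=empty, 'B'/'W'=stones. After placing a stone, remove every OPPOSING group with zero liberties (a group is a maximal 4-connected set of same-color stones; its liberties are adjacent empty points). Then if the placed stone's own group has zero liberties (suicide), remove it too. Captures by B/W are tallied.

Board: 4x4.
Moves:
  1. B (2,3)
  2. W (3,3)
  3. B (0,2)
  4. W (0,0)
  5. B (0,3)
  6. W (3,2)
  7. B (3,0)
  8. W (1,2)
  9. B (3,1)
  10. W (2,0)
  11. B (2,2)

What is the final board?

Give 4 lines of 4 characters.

Move 1: B@(2,3) -> caps B=0 W=0
Move 2: W@(3,3) -> caps B=0 W=0
Move 3: B@(0,2) -> caps B=0 W=0
Move 4: W@(0,0) -> caps B=0 W=0
Move 5: B@(0,3) -> caps B=0 W=0
Move 6: W@(3,2) -> caps B=0 W=0
Move 7: B@(3,0) -> caps B=0 W=0
Move 8: W@(1,2) -> caps B=0 W=0
Move 9: B@(3,1) -> caps B=0 W=0
Move 10: W@(2,0) -> caps B=0 W=0
Move 11: B@(2,2) -> caps B=2 W=0

Answer: W.BB
..W.
W.BB
BB..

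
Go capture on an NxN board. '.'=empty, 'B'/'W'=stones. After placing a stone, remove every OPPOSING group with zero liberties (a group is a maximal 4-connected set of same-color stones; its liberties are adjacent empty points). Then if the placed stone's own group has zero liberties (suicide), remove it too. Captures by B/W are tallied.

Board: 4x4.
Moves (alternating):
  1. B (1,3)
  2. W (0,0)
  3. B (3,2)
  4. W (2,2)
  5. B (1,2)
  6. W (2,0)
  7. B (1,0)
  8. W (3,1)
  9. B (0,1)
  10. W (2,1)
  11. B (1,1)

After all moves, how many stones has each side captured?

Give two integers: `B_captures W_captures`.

Answer: 1 0

Derivation:
Move 1: B@(1,3) -> caps B=0 W=0
Move 2: W@(0,0) -> caps B=0 W=0
Move 3: B@(3,2) -> caps B=0 W=0
Move 4: W@(2,2) -> caps B=0 W=0
Move 5: B@(1,2) -> caps B=0 W=0
Move 6: W@(2,0) -> caps B=0 W=0
Move 7: B@(1,0) -> caps B=0 W=0
Move 8: W@(3,1) -> caps B=0 W=0
Move 9: B@(0,1) -> caps B=1 W=0
Move 10: W@(2,1) -> caps B=1 W=0
Move 11: B@(1,1) -> caps B=1 W=0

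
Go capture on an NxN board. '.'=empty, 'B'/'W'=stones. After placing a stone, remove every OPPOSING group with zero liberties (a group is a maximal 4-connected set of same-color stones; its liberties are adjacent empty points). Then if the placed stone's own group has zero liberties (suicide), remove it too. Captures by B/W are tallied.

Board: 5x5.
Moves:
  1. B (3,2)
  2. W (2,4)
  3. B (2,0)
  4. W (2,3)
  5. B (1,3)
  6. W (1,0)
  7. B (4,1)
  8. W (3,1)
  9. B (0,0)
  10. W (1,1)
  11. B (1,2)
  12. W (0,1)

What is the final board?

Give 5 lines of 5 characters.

Answer: .W...
WWBB.
B..WW
.WB..
.B...

Derivation:
Move 1: B@(3,2) -> caps B=0 W=0
Move 2: W@(2,4) -> caps B=0 W=0
Move 3: B@(2,0) -> caps B=0 W=0
Move 4: W@(2,3) -> caps B=0 W=0
Move 5: B@(1,3) -> caps B=0 W=0
Move 6: W@(1,0) -> caps B=0 W=0
Move 7: B@(4,1) -> caps B=0 W=0
Move 8: W@(3,1) -> caps B=0 W=0
Move 9: B@(0,0) -> caps B=0 W=0
Move 10: W@(1,1) -> caps B=0 W=0
Move 11: B@(1,2) -> caps B=0 W=0
Move 12: W@(0,1) -> caps B=0 W=1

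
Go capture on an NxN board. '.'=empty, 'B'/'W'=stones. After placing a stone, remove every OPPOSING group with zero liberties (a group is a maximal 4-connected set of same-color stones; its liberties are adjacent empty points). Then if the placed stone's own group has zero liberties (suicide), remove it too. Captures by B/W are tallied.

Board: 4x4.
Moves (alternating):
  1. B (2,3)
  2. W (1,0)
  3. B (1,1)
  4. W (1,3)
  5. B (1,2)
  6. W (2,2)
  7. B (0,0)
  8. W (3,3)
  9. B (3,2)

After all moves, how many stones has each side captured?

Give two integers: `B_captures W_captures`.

Answer: 0 1

Derivation:
Move 1: B@(2,3) -> caps B=0 W=0
Move 2: W@(1,0) -> caps B=0 W=0
Move 3: B@(1,1) -> caps B=0 W=0
Move 4: W@(1,3) -> caps B=0 W=0
Move 5: B@(1,2) -> caps B=0 W=0
Move 6: W@(2,2) -> caps B=0 W=0
Move 7: B@(0,0) -> caps B=0 W=0
Move 8: W@(3,3) -> caps B=0 W=1
Move 9: B@(3,2) -> caps B=0 W=1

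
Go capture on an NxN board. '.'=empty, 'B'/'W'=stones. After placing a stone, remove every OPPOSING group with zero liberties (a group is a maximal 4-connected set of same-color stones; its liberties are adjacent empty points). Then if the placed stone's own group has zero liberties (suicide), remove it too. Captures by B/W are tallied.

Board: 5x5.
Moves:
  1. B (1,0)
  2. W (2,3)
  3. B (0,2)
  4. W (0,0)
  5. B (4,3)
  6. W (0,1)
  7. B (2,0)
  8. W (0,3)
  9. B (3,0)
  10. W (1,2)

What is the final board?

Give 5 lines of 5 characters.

Move 1: B@(1,0) -> caps B=0 W=0
Move 2: W@(2,3) -> caps B=0 W=0
Move 3: B@(0,2) -> caps B=0 W=0
Move 4: W@(0,0) -> caps B=0 W=0
Move 5: B@(4,3) -> caps B=0 W=0
Move 6: W@(0,1) -> caps B=0 W=0
Move 7: B@(2,0) -> caps B=0 W=0
Move 8: W@(0,3) -> caps B=0 W=0
Move 9: B@(3,0) -> caps B=0 W=0
Move 10: W@(1,2) -> caps B=0 W=1

Answer: WW.W.
B.W..
B..W.
B....
...B.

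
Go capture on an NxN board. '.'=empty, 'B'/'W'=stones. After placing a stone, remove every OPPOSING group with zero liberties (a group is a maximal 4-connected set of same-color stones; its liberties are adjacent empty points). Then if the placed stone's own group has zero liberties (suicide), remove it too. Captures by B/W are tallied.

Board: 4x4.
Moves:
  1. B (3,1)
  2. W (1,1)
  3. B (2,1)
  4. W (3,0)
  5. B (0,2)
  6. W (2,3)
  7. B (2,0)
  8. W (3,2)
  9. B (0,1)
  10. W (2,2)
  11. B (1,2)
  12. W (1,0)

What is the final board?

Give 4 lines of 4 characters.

Move 1: B@(3,1) -> caps B=0 W=0
Move 2: W@(1,1) -> caps B=0 W=0
Move 3: B@(2,1) -> caps B=0 W=0
Move 4: W@(3,0) -> caps B=0 W=0
Move 5: B@(0,2) -> caps B=0 W=0
Move 6: W@(2,3) -> caps B=0 W=0
Move 7: B@(2,0) -> caps B=1 W=0
Move 8: W@(3,2) -> caps B=1 W=0
Move 9: B@(0,1) -> caps B=1 W=0
Move 10: W@(2,2) -> caps B=1 W=0
Move 11: B@(1,2) -> caps B=1 W=0
Move 12: W@(1,0) -> caps B=1 W=0

Answer: .BB.
WWB.
BBWW
.BW.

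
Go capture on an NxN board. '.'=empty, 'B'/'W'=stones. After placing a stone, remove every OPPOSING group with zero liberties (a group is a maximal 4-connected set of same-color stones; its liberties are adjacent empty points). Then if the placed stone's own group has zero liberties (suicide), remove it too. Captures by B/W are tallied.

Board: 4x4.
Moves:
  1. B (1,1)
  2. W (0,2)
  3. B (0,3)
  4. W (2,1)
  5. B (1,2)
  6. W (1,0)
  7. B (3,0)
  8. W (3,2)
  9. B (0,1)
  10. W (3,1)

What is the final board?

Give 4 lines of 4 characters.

Move 1: B@(1,1) -> caps B=0 W=0
Move 2: W@(0,2) -> caps B=0 W=0
Move 3: B@(0,3) -> caps B=0 W=0
Move 4: W@(2,1) -> caps B=0 W=0
Move 5: B@(1,2) -> caps B=0 W=0
Move 6: W@(1,0) -> caps B=0 W=0
Move 7: B@(3,0) -> caps B=0 W=0
Move 8: W@(3,2) -> caps B=0 W=0
Move 9: B@(0,1) -> caps B=1 W=0
Move 10: W@(3,1) -> caps B=1 W=0

Answer: .B.B
WBB.
.W..
BWW.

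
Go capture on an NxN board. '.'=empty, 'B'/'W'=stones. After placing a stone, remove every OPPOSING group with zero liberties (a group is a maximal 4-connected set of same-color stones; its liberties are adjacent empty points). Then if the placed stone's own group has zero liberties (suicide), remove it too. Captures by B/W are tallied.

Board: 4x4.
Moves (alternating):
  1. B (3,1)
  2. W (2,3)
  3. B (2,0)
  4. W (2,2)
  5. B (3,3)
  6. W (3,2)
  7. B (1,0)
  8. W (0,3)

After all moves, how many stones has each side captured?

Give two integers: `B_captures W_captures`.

Move 1: B@(3,1) -> caps B=0 W=0
Move 2: W@(2,3) -> caps B=0 W=0
Move 3: B@(2,0) -> caps B=0 W=0
Move 4: W@(2,2) -> caps B=0 W=0
Move 5: B@(3,3) -> caps B=0 W=0
Move 6: W@(3,2) -> caps B=0 W=1
Move 7: B@(1,0) -> caps B=0 W=1
Move 8: W@(0,3) -> caps B=0 W=1

Answer: 0 1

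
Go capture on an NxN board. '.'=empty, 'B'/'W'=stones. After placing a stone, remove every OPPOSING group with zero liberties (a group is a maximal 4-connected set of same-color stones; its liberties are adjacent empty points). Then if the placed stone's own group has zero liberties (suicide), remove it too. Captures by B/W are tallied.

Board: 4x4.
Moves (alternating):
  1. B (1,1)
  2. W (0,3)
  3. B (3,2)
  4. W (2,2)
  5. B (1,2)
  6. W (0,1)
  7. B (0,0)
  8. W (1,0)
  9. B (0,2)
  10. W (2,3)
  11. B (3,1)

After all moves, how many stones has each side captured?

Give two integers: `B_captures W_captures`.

Answer: 0 1

Derivation:
Move 1: B@(1,1) -> caps B=0 W=0
Move 2: W@(0,3) -> caps B=0 W=0
Move 3: B@(3,2) -> caps B=0 W=0
Move 4: W@(2,2) -> caps B=0 W=0
Move 5: B@(1,2) -> caps B=0 W=0
Move 6: W@(0,1) -> caps B=0 W=0
Move 7: B@(0,0) -> caps B=0 W=0
Move 8: W@(1,0) -> caps B=0 W=1
Move 9: B@(0,2) -> caps B=0 W=1
Move 10: W@(2,3) -> caps B=0 W=1
Move 11: B@(3,1) -> caps B=0 W=1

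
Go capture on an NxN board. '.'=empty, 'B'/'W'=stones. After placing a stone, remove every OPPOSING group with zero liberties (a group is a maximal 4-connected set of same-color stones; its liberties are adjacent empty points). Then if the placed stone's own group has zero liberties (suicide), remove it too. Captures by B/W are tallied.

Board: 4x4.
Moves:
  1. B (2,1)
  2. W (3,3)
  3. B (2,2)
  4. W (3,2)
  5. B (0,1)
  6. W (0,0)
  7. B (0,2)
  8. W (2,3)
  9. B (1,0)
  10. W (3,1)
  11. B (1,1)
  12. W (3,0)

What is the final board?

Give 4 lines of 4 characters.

Move 1: B@(2,1) -> caps B=0 W=0
Move 2: W@(3,3) -> caps B=0 W=0
Move 3: B@(2,2) -> caps B=0 W=0
Move 4: W@(3,2) -> caps B=0 W=0
Move 5: B@(0,1) -> caps B=0 W=0
Move 6: W@(0,0) -> caps B=0 W=0
Move 7: B@(0,2) -> caps B=0 W=0
Move 8: W@(2,3) -> caps B=0 W=0
Move 9: B@(1,0) -> caps B=1 W=0
Move 10: W@(3,1) -> caps B=1 W=0
Move 11: B@(1,1) -> caps B=1 W=0
Move 12: W@(3,0) -> caps B=1 W=0

Answer: .BB.
BB..
.BBW
WWWW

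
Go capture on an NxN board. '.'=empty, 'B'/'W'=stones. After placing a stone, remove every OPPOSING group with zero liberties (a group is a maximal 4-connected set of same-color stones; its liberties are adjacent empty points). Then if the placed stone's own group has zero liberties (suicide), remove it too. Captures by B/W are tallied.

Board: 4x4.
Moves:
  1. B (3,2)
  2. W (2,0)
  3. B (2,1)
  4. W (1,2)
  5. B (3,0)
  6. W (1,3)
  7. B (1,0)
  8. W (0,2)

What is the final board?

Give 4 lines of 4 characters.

Answer: ..W.
B.WW
.B..
B.B.

Derivation:
Move 1: B@(3,2) -> caps B=0 W=0
Move 2: W@(2,0) -> caps B=0 W=0
Move 3: B@(2,1) -> caps B=0 W=0
Move 4: W@(1,2) -> caps B=0 W=0
Move 5: B@(3,0) -> caps B=0 W=0
Move 6: W@(1,3) -> caps B=0 W=0
Move 7: B@(1,0) -> caps B=1 W=0
Move 8: W@(0,2) -> caps B=1 W=0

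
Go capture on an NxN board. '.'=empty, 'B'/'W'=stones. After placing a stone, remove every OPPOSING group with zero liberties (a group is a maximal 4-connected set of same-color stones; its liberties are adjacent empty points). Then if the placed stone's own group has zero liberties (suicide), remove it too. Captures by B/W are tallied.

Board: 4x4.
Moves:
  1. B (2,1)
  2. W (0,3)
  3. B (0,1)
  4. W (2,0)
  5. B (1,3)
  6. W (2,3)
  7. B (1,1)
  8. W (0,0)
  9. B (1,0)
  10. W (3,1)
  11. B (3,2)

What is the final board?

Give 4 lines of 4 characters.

Answer: .B.W
BB.B
WB.W
.WB.

Derivation:
Move 1: B@(2,1) -> caps B=0 W=0
Move 2: W@(0,3) -> caps B=0 W=0
Move 3: B@(0,1) -> caps B=0 W=0
Move 4: W@(2,0) -> caps B=0 W=0
Move 5: B@(1,3) -> caps B=0 W=0
Move 6: W@(2,3) -> caps B=0 W=0
Move 7: B@(1,1) -> caps B=0 W=0
Move 8: W@(0,0) -> caps B=0 W=0
Move 9: B@(1,0) -> caps B=1 W=0
Move 10: W@(3,1) -> caps B=1 W=0
Move 11: B@(3,2) -> caps B=1 W=0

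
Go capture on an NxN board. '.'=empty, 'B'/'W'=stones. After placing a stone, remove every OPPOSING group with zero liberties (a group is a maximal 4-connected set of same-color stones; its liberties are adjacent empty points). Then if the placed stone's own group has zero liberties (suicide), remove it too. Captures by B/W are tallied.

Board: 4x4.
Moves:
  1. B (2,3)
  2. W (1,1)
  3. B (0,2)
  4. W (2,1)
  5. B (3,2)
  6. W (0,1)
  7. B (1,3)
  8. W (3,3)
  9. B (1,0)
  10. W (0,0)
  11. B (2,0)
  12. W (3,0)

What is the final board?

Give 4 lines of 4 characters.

Move 1: B@(2,3) -> caps B=0 W=0
Move 2: W@(1,1) -> caps B=0 W=0
Move 3: B@(0,2) -> caps B=0 W=0
Move 4: W@(2,1) -> caps B=0 W=0
Move 5: B@(3,2) -> caps B=0 W=0
Move 6: W@(0,1) -> caps B=0 W=0
Move 7: B@(1,3) -> caps B=0 W=0
Move 8: W@(3,3) -> caps B=0 W=0
Move 9: B@(1,0) -> caps B=0 W=0
Move 10: W@(0,0) -> caps B=0 W=0
Move 11: B@(2,0) -> caps B=0 W=0
Move 12: W@(3,0) -> caps B=0 W=2

Answer: WWB.
.W.B
.W.B
W.B.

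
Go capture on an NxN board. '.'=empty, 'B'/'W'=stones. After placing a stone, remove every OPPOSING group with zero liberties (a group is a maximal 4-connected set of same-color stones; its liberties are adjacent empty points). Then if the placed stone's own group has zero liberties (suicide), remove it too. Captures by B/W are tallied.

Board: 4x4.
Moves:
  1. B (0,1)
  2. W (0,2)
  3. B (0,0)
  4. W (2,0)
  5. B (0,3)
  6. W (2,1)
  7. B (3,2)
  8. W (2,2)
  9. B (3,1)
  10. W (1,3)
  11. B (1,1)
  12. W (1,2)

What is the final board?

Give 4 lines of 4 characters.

Move 1: B@(0,1) -> caps B=0 W=0
Move 2: W@(0,2) -> caps B=0 W=0
Move 3: B@(0,0) -> caps B=0 W=0
Move 4: W@(2,0) -> caps B=0 W=0
Move 5: B@(0,3) -> caps B=0 W=0
Move 6: W@(2,1) -> caps B=0 W=0
Move 7: B@(3,2) -> caps B=0 W=0
Move 8: W@(2,2) -> caps B=0 W=0
Move 9: B@(3,1) -> caps B=0 W=0
Move 10: W@(1,3) -> caps B=0 W=1
Move 11: B@(1,1) -> caps B=0 W=1
Move 12: W@(1,2) -> caps B=0 W=1

Answer: BBW.
.BWW
WWW.
.BB.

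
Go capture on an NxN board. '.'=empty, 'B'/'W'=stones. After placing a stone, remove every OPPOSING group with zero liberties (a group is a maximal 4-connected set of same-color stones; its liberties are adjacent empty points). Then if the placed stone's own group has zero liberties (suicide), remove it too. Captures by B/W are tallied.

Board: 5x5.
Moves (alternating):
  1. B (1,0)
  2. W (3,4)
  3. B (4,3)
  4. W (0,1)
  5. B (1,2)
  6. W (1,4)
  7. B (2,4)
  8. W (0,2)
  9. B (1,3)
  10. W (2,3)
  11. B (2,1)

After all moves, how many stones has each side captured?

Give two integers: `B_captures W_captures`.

Move 1: B@(1,0) -> caps B=0 W=0
Move 2: W@(3,4) -> caps B=0 W=0
Move 3: B@(4,3) -> caps B=0 W=0
Move 4: W@(0,1) -> caps B=0 W=0
Move 5: B@(1,2) -> caps B=0 W=0
Move 6: W@(1,4) -> caps B=0 W=0
Move 7: B@(2,4) -> caps B=0 W=0
Move 8: W@(0,2) -> caps B=0 W=0
Move 9: B@(1,3) -> caps B=0 W=0
Move 10: W@(2,3) -> caps B=0 W=1
Move 11: B@(2,1) -> caps B=0 W=1

Answer: 0 1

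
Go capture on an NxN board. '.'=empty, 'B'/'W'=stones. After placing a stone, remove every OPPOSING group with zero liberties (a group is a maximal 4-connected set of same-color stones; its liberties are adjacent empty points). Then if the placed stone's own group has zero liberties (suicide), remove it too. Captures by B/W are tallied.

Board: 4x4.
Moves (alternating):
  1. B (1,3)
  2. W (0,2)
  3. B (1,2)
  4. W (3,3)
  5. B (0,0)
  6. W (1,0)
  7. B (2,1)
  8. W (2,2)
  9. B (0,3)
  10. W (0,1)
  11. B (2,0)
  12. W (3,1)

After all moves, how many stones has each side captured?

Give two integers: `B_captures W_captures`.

Move 1: B@(1,3) -> caps B=0 W=0
Move 2: W@(0,2) -> caps B=0 W=0
Move 3: B@(1,2) -> caps B=0 W=0
Move 4: W@(3,3) -> caps B=0 W=0
Move 5: B@(0,0) -> caps B=0 W=0
Move 6: W@(1,0) -> caps B=0 W=0
Move 7: B@(2,1) -> caps B=0 W=0
Move 8: W@(2,2) -> caps B=0 W=0
Move 9: B@(0,3) -> caps B=0 W=0
Move 10: W@(0,1) -> caps B=0 W=1
Move 11: B@(2,0) -> caps B=0 W=1
Move 12: W@(3,1) -> caps B=0 W=1

Answer: 0 1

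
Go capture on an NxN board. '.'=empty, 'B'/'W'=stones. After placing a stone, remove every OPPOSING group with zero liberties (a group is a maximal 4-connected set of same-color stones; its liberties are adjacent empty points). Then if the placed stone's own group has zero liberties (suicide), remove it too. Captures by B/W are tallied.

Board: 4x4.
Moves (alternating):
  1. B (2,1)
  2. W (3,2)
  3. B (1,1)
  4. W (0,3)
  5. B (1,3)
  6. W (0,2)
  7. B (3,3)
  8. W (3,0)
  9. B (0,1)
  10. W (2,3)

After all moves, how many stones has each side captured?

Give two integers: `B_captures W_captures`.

Move 1: B@(2,1) -> caps B=0 W=0
Move 2: W@(3,2) -> caps B=0 W=0
Move 3: B@(1,1) -> caps B=0 W=0
Move 4: W@(0,3) -> caps B=0 W=0
Move 5: B@(1,3) -> caps B=0 W=0
Move 6: W@(0,2) -> caps B=0 W=0
Move 7: B@(3,3) -> caps B=0 W=0
Move 8: W@(3,0) -> caps B=0 W=0
Move 9: B@(0,1) -> caps B=0 W=0
Move 10: W@(2,3) -> caps B=0 W=1

Answer: 0 1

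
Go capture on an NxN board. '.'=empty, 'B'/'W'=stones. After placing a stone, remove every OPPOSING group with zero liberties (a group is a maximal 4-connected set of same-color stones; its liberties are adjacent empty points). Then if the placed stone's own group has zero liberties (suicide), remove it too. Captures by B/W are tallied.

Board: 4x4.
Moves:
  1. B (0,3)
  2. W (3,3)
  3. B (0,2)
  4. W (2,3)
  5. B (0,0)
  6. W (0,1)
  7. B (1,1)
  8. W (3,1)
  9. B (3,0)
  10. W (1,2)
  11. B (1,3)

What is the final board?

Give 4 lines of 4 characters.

Answer: B.BB
.BWB
...W
BW.W

Derivation:
Move 1: B@(0,3) -> caps B=0 W=0
Move 2: W@(3,3) -> caps B=0 W=0
Move 3: B@(0,2) -> caps B=0 W=0
Move 4: W@(2,3) -> caps B=0 W=0
Move 5: B@(0,0) -> caps B=0 W=0
Move 6: W@(0,1) -> caps B=0 W=0
Move 7: B@(1,1) -> caps B=1 W=0
Move 8: W@(3,1) -> caps B=1 W=0
Move 9: B@(3,0) -> caps B=1 W=0
Move 10: W@(1,2) -> caps B=1 W=0
Move 11: B@(1,3) -> caps B=1 W=0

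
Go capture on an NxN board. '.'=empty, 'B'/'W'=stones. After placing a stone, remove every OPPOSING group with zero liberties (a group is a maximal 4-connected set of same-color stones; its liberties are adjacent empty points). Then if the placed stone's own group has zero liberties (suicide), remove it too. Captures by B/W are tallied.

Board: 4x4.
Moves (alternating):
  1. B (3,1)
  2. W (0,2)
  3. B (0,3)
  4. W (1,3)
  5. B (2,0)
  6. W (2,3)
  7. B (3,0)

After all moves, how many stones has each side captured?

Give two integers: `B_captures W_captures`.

Move 1: B@(3,1) -> caps B=0 W=0
Move 2: W@(0,2) -> caps B=0 W=0
Move 3: B@(0,3) -> caps B=0 W=0
Move 4: W@(1,3) -> caps B=0 W=1
Move 5: B@(2,0) -> caps B=0 W=1
Move 6: W@(2,3) -> caps B=0 W=1
Move 7: B@(3,0) -> caps B=0 W=1

Answer: 0 1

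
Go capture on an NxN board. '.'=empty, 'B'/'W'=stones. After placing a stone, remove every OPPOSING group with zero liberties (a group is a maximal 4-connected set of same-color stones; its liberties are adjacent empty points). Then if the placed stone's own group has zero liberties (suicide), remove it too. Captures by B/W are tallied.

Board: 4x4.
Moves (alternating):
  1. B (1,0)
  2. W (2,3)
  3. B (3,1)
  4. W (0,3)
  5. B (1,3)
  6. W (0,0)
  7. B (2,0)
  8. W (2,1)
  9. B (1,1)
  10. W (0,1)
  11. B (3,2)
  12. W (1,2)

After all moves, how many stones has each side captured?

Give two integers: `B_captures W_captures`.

Move 1: B@(1,0) -> caps B=0 W=0
Move 2: W@(2,3) -> caps B=0 W=0
Move 3: B@(3,1) -> caps B=0 W=0
Move 4: W@(0,3) -> caps B=0 W=0
Move 5: B@(1,3) -> caps B=0 W=0
Move 6: W@(0,0) -> caps B=0 W=0
Move 7: B@(2,0) -> caps B=0 W=0
Move 8: W@(2,1) -> caps B=0 W=0
Move 9: B@(1,1) -> caps B=0 W=0
Move 10: W@(0,1) -> caps B=0 W=0
Move 11: B@(3,2) -> caps B=0 W=0
Move 12: W@(1,2) -> caps B=0 W=1

Answer: 0 1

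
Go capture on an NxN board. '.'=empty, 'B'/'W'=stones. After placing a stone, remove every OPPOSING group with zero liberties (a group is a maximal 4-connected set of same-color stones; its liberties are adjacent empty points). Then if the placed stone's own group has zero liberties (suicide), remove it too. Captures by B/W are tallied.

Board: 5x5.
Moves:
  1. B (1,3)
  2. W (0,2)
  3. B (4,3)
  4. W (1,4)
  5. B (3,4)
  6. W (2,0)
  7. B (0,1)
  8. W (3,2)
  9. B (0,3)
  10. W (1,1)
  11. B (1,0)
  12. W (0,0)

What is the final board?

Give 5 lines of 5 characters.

Move 1: B@(1,3) -> caps B=0 W=0
Move 2: W@(0,2) -> caps B=0 W=0
Move 3: B@(4,3) -> caps B=0 W=0
Move 4: W@(1,4) -> caps B=0 W=0
Move 5: B@(3,4) -> caps B=0 W=0
Move 6: W@(2,0) -> caps B=0 W=0
Move 7: B@(0,1) -> caps B=0 W=0
Move 8: W@(3,2) -> caps B=0 W=0
Move 9: B@(0,3) -> caps B=0 W=0
Move 10: W@(1,1) -> caps B=0 W=0
Move 11: B@(1,0) -> caps B=0 W=0
Move 12: W@(0,0) -> caps B=0 W=2

Answer: W.WB.
.W.BW
W....
..W.B
...B.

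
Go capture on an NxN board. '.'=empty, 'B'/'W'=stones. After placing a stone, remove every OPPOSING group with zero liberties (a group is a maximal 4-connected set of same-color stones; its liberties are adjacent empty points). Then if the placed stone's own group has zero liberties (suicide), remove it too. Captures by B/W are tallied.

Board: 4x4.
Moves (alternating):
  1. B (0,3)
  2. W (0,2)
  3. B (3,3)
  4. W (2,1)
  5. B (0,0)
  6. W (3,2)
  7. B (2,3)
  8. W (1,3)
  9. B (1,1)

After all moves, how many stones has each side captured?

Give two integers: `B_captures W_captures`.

Move 1: B@(0,3) -> caps B=0 W=0
Move 2: W@(0,2) -> caps B=0 W=0
Move 3: B@(3,3) -> caps B=0 W=0
Move 4: W@(2,1) -> caps B=0 W=0
Move 5: B@(0,0) -> caps B=0 W=0
Move 6: W@(3,2) -> caps B=0 W=0
Move 7: B@(2,3) -> caps B=0 W=0
Move 8: W@(1,3) -> caps B=0 W=1
Move 9: B@(1,1) -> caps B=0 W=1

Answer: 0 1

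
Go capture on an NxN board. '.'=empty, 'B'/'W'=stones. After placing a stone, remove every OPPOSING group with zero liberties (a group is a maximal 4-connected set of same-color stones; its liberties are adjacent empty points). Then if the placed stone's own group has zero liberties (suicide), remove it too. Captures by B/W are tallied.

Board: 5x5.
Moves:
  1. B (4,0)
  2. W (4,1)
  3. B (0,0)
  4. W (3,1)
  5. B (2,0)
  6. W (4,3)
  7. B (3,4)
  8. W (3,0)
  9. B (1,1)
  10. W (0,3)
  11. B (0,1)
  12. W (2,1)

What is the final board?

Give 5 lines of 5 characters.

Move 1: B@(4,0) -> caps B=0 W=0
Move 2: W@(4,1) -> caps B=0 W=0
Move 3: B@(0,0) -> caps B=0 W=0
Move 4: W@(3,1) -> caps B=0 W=0
Move 5: B@(2,0) -> caps B=0 W=0
Move 6: W@(4,3) -> caps B=0 W=0
Move 7: B@(3,4) -> caps B=0 W=0
Move 8: W@(3,0) -> caps B=0 W=1
Move 9: B@(1,1) -> caps B=0 W=1
Move 10: W@(0,3) -> caps B=0 W=1
Move 11: B@(0,1) -> caps B=0 W=1
Move 12: W@(2,1) -> caps B=0 W=1

Answer: BB.W.
.B...
BW...
WW..B
.W.W.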